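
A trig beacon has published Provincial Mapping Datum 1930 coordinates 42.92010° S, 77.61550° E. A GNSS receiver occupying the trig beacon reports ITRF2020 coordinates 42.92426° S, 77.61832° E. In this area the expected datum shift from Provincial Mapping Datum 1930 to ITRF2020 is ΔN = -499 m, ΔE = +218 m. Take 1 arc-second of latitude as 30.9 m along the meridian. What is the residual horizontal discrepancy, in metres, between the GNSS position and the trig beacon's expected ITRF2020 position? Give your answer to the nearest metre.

Observed coordinate differences: Δφ = -0.00416°, Δλ = +0.00282°.
Converting to metres (1° lat = 111240 m, cos φ = 0.732304): observed ΔN = -462.8 m, observed ΔE = 229.7 m.
Subtracting the expected shift leaves a residual of -462.8 − (-499) = 36.2 m north and 229.7 − (218) = 11.7 m east.
Residual distance = √(36.2² + 11.7²) = 38.1 m.

38 m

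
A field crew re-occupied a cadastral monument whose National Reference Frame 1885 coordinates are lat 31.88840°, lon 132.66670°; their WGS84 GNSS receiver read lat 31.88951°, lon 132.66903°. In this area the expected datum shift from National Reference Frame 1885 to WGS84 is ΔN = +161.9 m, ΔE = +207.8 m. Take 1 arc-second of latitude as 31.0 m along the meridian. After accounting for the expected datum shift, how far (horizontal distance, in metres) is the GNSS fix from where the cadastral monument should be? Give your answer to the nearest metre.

40 m

Observed coordinate differences: Δφ = +0.00111°, Δλ = +0.00233°.
Converting to metres (1° lat = 111600 m, cos φ = 0.849079): observed ΔN = 123.9 m, observed ΔE = 220.8 m.
Subtracting the expected shift leaves a residual of 123.9 − (161.9) = -38.0 m north and 220.8 − (207.8) = 13.0 m east.
Residual distance = √((-38.0)² + 13.0²) = 40.2 m.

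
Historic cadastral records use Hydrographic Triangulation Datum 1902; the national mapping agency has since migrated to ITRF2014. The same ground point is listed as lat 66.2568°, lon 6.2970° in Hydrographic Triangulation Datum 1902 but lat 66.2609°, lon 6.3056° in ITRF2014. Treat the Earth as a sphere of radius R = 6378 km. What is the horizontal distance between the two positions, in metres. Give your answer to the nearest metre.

597 m

Δφ = 66.2609° − 66.2568° = +0.0041°; Δλ = 6.3056° − 6.2970° = +0.0086°.
1° along a meridian = πR/180 = 111317 m.
ΔN = Δφ × 111317 = 456.4 m; ΔE = Δλ × 111317 × cos(66.2568°) = +0.0086 × 111317 × 0.402638 = 385.5 m.
Distance = √(ΔE² + ΔN²) = √(385.5² + 456.4²) = 597.4 m.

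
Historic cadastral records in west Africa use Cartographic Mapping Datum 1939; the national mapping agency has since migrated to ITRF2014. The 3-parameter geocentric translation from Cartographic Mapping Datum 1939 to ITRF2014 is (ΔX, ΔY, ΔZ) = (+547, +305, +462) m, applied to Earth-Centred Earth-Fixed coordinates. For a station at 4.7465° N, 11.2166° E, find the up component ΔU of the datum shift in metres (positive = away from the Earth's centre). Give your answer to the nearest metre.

At φ = 4.7465°, λ = 11.2166°: sin φ = 0.082747, cos φ = 0.996571, sin λ = 0.194519, cos λ = 0.980899.
ΔU = cos φ cos λ·ΔX + cos φ sin λ·ΔY + sin φ·ΔZ = (0.996571)(0.980899)(547) + (0.996571)(0.194519)(305) + (0.082747)(462) = 632.07 m.

ΔU = 632 m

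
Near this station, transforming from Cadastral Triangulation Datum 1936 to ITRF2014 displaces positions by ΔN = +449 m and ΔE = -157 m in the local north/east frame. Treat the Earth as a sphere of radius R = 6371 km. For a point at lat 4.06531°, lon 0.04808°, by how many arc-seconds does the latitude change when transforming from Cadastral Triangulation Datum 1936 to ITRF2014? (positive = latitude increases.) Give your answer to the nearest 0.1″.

Δφ = 14.5″

On a sphere of radius R, 1 rad of latitude = R, so Δφ = ΔN / R = 449.0 / 6371000 = 7.0476e-05 rad = 14.537″.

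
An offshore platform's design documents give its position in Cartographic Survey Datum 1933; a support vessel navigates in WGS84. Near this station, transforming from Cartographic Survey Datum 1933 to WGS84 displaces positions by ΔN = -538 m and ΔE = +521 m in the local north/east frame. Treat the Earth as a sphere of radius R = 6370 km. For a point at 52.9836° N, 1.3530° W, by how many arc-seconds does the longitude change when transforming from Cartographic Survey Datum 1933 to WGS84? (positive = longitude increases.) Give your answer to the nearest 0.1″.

At latitude 52.9836°, cos φ = 0.602044.
One radian of longitude at latitude φ spans R cos φ, so Δλ = ΔE / (R cos φ) = 521.0 / (6370000 × 0.602044) = 1.3585e-04 rad = 28.022″.

Δλ = 28.0″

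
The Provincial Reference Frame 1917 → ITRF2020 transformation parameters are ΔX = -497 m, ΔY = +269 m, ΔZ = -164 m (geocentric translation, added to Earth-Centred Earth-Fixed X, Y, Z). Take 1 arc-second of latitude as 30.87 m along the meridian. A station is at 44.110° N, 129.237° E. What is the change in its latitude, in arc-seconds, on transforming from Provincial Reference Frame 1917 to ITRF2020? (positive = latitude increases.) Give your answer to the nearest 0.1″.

Δφ = -15.6″

sin φ = 0.696038, cos φ = 0.718005, sin λ = 0.774536, cos λ = -0.632530.
North component: ΔN = −sin φ cos λ·ΔX − sin φ sin λ·ΔY + cos φ·ΔZ = −(0.696038)(-0.632530)(-497) − (0.696038)(0.774536)(269) + (0.718005)(-164) = -481.58 m.
1° of latitude spans 3600 × 30.87 = 111132 m, so Δφ = -481.58 / 111132 × 3600 = -15.600″.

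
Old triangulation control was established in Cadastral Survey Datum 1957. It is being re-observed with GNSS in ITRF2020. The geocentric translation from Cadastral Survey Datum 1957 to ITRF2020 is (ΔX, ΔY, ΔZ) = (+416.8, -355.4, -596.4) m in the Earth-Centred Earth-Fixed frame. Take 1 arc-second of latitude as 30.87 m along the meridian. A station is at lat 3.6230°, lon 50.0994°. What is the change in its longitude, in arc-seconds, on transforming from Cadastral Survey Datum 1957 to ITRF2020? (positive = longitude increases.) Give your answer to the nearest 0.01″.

Δλ = -17.78″

sin φ = 0.063191, cos φ = 0.998001, sin λ = 0.767158, cos λ = 0.641458.
East component: ΔE = −sin λ·ΔX + cos λ·ΔY = −(0.767158)(416.8) + (0.641458)(-355.4) = -547.73 m.
1° of latitude spans 3600 × 30.87 = 111132 m; at latitude φ, 1° of longitude spans that × cos φ = 110909.9 m, so Δλ = -547.73 / 110909.9 × 3600 = -17.779″.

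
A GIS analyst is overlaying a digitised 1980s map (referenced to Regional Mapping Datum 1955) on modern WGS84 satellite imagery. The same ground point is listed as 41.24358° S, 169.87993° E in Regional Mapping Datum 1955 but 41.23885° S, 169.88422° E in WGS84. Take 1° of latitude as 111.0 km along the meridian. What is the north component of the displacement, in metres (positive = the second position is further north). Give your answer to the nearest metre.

Δφ = -41.23885° − -41.24358° = +0.00473°; Δλ = 169.88422° − 169.87993° = +0.00429°.
ΔN = Δφ × 111000 = 525.0 m; ΔE = Δλ × 111000 × cos(-41.24358°) = +0.00429 × 111000 × 0.751914 = 358.1 m.

ΔN = 525 m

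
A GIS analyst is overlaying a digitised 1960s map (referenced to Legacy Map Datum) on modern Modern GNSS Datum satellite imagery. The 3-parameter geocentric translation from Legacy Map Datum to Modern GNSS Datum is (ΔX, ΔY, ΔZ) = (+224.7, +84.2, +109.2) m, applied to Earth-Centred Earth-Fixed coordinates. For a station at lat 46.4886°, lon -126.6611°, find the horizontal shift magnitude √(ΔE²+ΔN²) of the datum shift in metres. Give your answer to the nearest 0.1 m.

256.8 m

At φ = 46.4886°, λ = -126.6611°: sin φ = 0.725237, cos φ = 0.688499, sin λ = -0.802181, cos λ = -0.597081.
ΔE = −sin λ·ΔX + cos λ·ΔY = −(-0.802181)·(224.7) + (-0.597081)·(84.2) = 129.98 m.
ΔN = −sin φ cos λ·ΔX − sin φ sin λ·ΔY + cos φ·ΔZ = −(0.725237)(-0.597081)(224.7) − (0.725237)(-0.802181)(84.2) + (0.688499)(109.2) = 221.47 m.
Horizontal magnitude = √(ΔE² + ΔN²) = √(129.98² + 221.47²) = 256.79 m.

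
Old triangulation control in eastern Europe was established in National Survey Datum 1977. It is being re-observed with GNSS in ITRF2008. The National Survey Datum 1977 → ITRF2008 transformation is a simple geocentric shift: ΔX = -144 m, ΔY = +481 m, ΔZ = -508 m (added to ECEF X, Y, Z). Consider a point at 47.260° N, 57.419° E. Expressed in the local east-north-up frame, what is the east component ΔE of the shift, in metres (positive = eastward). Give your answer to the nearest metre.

ΔE = 380 m

At φ = 47.260°, λ = 57.419°: sin φ = 0.734441, cos φ = 0.678673, sin λ = 0.842631, cos λ = 0.538491.
ΔE = −sin λ·ΔX + cos λ·ΔY = −(0.842631)·(-144) + (0.538491)·(481) = 380.35 m.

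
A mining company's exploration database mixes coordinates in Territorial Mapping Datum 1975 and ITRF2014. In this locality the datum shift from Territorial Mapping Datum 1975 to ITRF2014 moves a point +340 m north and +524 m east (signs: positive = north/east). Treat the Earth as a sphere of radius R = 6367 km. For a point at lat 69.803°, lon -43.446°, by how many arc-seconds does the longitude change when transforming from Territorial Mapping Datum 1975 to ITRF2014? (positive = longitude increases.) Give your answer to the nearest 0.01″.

Δλ = 49.17″

At latitude 69.803°, cos φ = 0.345249.
One radian of longitude at latitude φ spans R cos φ, so Δλ = ΔE / (R cos φ) = 524.0 / (6367000 × 0.345249) = 2.3838e-04 rad = 49.169″.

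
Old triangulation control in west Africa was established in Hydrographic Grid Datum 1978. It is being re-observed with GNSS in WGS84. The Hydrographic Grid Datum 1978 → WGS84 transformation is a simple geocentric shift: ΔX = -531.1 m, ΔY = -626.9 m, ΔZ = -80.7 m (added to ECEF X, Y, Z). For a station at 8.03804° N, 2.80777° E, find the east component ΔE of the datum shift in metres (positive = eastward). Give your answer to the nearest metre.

At φ = 8.03804°, λ = 2.80777°: sin φ = 0.139831, cos φ = 0.990175, sin λ = 0.048985, cos λ = 0.998800.
ΔE = −sin λ·ΔX + cos λ·ΔY = −(0.048985)·(-531.1) + (0.998800)·(-626.9) = -600.13 m.

ΔE = -600 m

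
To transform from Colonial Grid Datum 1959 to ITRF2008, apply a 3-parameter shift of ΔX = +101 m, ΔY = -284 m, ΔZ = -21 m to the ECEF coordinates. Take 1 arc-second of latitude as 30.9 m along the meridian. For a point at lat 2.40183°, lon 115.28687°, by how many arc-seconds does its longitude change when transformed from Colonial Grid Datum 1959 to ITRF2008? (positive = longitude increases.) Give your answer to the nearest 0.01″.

sin φ = 0.041908, cos φ = 0.999121, sin λ = 0.904180, cos λ = -0.427151.
East component: ΔE = −sin λ·ΔX + cos λ·ΔY = −(0.904180)(101) + (-0.427151)(-284) = 29.99 m.
1° of latitude spans 3600 × 30.90 = 111240 m; at latitude φ, 1° of longitude spans that × cos φ = 111142.3 m, so Δλ = 29.99 / 111142.3 × 3600 = 0.971″.

Δλ = 0.97″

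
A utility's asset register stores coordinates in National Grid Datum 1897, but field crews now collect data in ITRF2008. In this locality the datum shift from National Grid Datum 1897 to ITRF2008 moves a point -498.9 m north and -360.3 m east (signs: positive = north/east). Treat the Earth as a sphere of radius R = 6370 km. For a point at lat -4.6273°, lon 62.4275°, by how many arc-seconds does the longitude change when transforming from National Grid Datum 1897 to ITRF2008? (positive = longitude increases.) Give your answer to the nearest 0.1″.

Δλ = -11.7″

At latitude -4.6273°, cos φ = 0.996741.
One radian of longitude at latitude φ spans R cos φ, so Δλ = ΔE / (R cos φ) = -360.3 / (6370000 × 0.996741) = -5.6747e-05 rad = -11.705″.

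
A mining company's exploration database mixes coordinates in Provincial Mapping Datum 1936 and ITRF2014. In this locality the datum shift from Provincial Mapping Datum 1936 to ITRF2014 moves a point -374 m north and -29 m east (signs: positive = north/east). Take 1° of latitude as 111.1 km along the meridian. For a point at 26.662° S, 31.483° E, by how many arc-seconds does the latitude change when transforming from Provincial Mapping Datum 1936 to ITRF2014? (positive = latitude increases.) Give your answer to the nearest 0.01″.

Δφ = -12.12″

1° of latitude = 111.1 km, so Δφ = -374.0 / 111100 = -0.0033663° = -12.119″.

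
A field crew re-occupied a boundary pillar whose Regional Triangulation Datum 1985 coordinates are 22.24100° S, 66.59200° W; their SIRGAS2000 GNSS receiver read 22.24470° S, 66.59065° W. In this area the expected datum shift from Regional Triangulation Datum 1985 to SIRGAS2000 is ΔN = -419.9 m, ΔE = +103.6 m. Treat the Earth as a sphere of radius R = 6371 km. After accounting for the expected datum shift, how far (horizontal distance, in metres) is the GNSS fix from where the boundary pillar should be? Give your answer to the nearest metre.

36 m

Observed coordinate differences: Δφ = -0.00370°, Δλ = +0.00135°.
Converting to metres (1° lat = 111195 m, cos φ = 0.925600): observed ΔN = -411.4 m, observed ΔE = 138.9 m.
Subtracting the expected shift leaves a residual of -411.4 − (-419.9) = 8.5 m north and 138.9 − (103.6) = 35.3 m east.
Residual distance = √(8.5² + 35.3²) = 36.3 m.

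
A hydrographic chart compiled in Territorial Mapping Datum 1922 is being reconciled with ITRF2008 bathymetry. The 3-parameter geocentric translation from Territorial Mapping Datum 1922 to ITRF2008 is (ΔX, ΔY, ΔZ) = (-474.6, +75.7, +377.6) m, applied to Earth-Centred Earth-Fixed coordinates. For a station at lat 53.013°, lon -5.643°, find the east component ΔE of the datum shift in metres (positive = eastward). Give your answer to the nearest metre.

At φ = 53.013°, λ = -5.643°: sin φ = 0.798772, cos φ = 0.601634, sin λ = -0.098330, cos λ = 0.995154.
ΔE = −sin λ·ΔX + cos λ·ΔY = −(-0.098330)·(-474.6) + (0.995154)·(75.7) = 28.67 m.

ΔE = 29 m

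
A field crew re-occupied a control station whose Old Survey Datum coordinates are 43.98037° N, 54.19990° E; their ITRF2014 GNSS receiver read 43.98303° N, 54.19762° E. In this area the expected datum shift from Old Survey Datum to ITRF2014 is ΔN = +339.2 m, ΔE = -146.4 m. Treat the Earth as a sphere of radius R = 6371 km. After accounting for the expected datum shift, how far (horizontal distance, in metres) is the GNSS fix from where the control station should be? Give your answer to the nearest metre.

Observed coordinate differences: Δφ = +0.00266°, Δλ = -0.00228°.
Converting to metres (1° lat = 111195 m, cos φ = 0.719578): observed ΔN = 295.8 m, observed ΔE = -182.4 m.
Subtracting the expected shift leaves a residual of 295.8 − (339.2) = -43.4 m north and -182.4 − (-146.4) = -36.0 m east.
Residual distance = √((-43.4)² + (-36.0)²) = 56.4 m.

56 m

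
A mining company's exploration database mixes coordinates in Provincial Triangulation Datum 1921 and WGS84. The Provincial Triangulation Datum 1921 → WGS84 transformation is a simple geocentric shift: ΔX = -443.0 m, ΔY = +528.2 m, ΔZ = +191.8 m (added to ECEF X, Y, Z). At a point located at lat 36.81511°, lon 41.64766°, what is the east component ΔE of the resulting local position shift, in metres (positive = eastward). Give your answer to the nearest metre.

ΔE = 689 m

The local east axis at (φ, λ) is (−sin λ, cos λ, 0), so ΔE = −sin(41.64766°)·(-443.0) + cos(41.64766°)·528.2 = 689.09 m.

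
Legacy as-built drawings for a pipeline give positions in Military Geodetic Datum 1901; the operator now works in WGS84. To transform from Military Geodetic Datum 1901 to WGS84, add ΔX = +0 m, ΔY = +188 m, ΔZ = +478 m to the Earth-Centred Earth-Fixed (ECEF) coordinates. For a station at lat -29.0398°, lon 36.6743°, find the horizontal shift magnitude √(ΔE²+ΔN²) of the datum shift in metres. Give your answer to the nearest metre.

At φ = -29.0398°, λ = 36.6743°: sin φ = -0.485417, cos φ = 0.874283, sin λ = 0.597265, cos λ = 0.802044.
ΔE = −sin λ·ΔX + cos λ·ΔY = −(0.597265)·(0) + (0.802044)·(188) = 150.78 m.
ΔN = −sin φ cos λ·ΔX − sin φ sin λ·ΔY + cos φ·ΔZ = −(-0.485417)(0.802044)(0) − (-0.485417)(0.597265)(188) + (0.874283)(478) = 472.41 m.
Horizontal magnitude = √(ΔE² + ΔN²) = √(150.78² + 472.41²) = 495.89 m.

496 m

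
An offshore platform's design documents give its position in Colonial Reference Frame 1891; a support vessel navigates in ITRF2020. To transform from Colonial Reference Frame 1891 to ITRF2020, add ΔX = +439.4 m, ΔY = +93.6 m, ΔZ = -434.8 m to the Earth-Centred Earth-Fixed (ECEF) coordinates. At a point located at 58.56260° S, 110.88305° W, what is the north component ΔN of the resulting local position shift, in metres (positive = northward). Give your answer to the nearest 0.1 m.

ΔN = -435.0 m

The local north axis is (−sin φ cos λ, −sin φ sin λ, cos φ), giving ΔN = -133.638 − 74.614 − 226.777 = -435.03 m.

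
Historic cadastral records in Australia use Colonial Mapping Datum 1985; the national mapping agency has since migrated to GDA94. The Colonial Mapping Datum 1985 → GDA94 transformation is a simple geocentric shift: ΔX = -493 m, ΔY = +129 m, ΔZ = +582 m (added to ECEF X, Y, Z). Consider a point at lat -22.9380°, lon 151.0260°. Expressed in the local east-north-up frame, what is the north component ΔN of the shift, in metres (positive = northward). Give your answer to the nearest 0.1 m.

At φ = -22.9380°, λ = 151.0260°: sin φ = -0.389735, cos φ = 0.920927, sin λ = 0.484413, cos λ = -0.874840.
ΔN = −sin φ cos λ·ΔX − sin φ sin λ·ΔY + cos φ·ΔZ = −(-0.389735)(-0.874840)(-493) − (-0.389735)(0.484413)(129) + (0.920927)(582) = 728.42 m.

ΔN = 728.4 m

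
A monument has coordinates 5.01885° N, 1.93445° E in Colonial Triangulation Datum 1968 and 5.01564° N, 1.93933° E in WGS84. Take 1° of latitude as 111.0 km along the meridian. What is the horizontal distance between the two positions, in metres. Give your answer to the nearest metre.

Δφ = 5.01564° − 5.01885° = -0.00321°; Δλ = 1.93933° − 1.93445° = +0.00488°.
ΔN = Δφ × 111000 = -356.3 m; ΔE = Δλ × 111000 × cos(5.01885°) = +0.00488 × 111000 × 0.996166 = 539.6 m.
Distance = √(ΔE² + ΔN²) = √(539.6² + (-356.3)²) = 646.6 m.

647 m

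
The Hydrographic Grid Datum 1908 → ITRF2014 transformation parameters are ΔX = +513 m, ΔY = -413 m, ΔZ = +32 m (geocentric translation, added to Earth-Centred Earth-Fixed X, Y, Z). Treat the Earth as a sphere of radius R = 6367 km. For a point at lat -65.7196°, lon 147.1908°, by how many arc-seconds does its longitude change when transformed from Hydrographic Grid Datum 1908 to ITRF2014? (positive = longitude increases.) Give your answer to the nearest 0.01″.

sin φ = -0.911544, cos φ = 0.411203, sin λ = 0.541843, cos λ = -0.840480.
East component: ΔE = −sin λ·ΔX + cos λ·ΔY = −(0.541843)(513) + (-0.840480)(-413) = 69.15 m.
1° of latitude spans πR/180 = 111125 m; at latitude φ, 1° of longitude spans that × cos φ = 45694.9 m, so Δλ = 69.15 / 45694.9 × 3600 = 5.448″.

Δλ = 5.45″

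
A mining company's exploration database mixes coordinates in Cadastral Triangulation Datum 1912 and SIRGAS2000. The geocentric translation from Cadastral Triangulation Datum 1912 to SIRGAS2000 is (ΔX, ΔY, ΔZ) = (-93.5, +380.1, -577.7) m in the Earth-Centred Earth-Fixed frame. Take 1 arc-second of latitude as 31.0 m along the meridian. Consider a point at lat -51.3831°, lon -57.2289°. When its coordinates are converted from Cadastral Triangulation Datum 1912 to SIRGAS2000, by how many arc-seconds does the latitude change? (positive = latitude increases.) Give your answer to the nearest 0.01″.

sin φ = -0.781336, cos φ = 0.624110, sin λ = -0.840840, cos λ = 0.541284.
North component: ΔN = −sin φ cos λ·ΔX − sin φ sin λ·ΔY + cos φ·ΔZ = −(-0.781336)(0.541284)(-93.5) − (-0.781336)(-0.840840)(380.1) + (0.624110)(-577.7) = -649.81 m.
1° of latitude spans 3600 × 31.00 = 111600 m, so Δφ = -649.81 / 111600 × 3600 = -20.962″.

Δφ = -20.96″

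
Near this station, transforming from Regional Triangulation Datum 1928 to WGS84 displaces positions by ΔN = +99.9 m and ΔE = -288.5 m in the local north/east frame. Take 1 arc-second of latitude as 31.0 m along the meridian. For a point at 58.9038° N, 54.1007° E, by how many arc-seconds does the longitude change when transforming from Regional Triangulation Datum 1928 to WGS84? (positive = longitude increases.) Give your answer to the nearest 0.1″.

At latitude 58.9038°, cos φ = 0.516477.
1″ of longitude at this latitude = 31.00 × cos φ = 16.0108 m, so Δλ = -288.5 / 16.0108 = -18.019″.

Δλ = -18.0″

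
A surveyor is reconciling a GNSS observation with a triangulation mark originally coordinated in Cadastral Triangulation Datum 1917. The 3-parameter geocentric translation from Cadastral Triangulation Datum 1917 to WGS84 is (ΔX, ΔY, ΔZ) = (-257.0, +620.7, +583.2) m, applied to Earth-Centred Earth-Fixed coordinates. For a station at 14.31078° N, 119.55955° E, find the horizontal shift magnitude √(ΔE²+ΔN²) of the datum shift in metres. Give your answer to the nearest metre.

409 m

The local east axis at (φ, λ) is (−sin λ, cos λ, 0), so ΔE = −sin(119.55955°)·(-257.0) + cos(119.55955°)·620.7 = -82.66 m.
The local north axis is (−sin φ cos λ, −sin φ sin λ, cos φ), giving ΔN = -31.339 − 133.456 + 565.103 = 400.31 m.
Horizontal magnitude = √(ΔE² + ΔN²) = √((-82.66)² + 400.31²) = 408.75 m.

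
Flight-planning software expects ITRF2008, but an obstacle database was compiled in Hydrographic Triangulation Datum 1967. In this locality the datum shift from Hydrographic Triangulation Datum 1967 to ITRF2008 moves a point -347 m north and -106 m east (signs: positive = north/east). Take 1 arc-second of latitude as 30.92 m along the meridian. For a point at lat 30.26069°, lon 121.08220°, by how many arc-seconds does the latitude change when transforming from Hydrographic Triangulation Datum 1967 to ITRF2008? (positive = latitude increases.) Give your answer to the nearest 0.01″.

Δφ = -11.22″

1″ of latitude = 30.92 m, so Δφ = -347.0 / 30.92 = -11.223″.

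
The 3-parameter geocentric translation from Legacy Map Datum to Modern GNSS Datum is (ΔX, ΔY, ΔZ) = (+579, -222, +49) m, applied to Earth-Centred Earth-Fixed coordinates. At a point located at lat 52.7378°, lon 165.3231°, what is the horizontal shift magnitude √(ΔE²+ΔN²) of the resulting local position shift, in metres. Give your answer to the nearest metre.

525 m

At φ = 52.7378°, λ = 165.3231°: sin φ = 0.795873, cos φ = 0.605463, sin λ = 0.253368, cos λ = -0.967370.
ΔE = −sin λ·ΔX + cos λ·ΔY = −(0.253368)·(579) + (-0.967370)·(-222) = 68.06 m.
ΔN = −sin φ cos λ·ΔX − sin φ sin λ·ΔY + cos φ·ΔZ = −(0.795873)(-0.967370)(579) − (0.795873)(0.253368)(-222) + (0.605463)(49) = 520.21 m.
Horizontal magnitude = √(ΔE² + ΔN²) = √(68.06² + 520.21²) = 524.64 m.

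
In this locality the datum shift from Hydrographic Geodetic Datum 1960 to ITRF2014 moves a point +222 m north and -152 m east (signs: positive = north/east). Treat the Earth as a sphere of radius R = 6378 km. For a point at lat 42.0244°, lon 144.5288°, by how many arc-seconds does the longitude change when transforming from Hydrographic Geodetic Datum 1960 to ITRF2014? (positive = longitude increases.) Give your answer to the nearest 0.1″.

At latitude 42.0244°, cos φ = 0.742860.
One radian of longitude at latitude φ spans R cos φ, so Δλ = ΔE / (R cos φ) = -152.0 / (6378000 × 0.742860) = -3.2081e-05 rad = -6.617″.

Δλ = -6.6″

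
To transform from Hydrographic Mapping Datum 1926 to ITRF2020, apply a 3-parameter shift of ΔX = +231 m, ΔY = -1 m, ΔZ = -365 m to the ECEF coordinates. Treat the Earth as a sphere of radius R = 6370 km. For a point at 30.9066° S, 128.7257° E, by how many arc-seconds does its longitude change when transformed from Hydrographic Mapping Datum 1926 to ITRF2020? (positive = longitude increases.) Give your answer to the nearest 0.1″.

Δλ = -6.8″

sin φ = -0.513640, cos φ = 0.858006, sin λ = 0.780150, cos λ = -0.625593.
East component: ΔE = −sin λ·ΔX + cos λ·ΔY = −(0.780150)(231) + (-0.625593)(-1) = -179.59 m.
1° of latitude spans πR/180 = 111177 m; at latitude φ, 1° of longitude spans that × cos φ = 95390.9 m, so Δλ = -179.59 / 95390.9 × 3600 = -6.778″.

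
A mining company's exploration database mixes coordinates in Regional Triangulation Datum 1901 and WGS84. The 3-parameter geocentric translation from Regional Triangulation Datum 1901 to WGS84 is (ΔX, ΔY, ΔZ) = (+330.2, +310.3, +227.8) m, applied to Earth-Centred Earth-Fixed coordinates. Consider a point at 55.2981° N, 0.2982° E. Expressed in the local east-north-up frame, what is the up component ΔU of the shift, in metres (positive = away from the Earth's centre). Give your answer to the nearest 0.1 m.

At φ = 55.2981°, λ = 0.2982°: sin φ = 0.822125, cos φ = 0.569307, sin λ = 0.005205, cos λ = 0.999986.
ΔU = cos φ cos λ·ΔX + cos φ sin λ·ΔY + sin φ·ΔZ = (0.569307)(0.999986)(330.2) + (0.569307)(0.005205)(310.3) + (0.822125)(227.8) = 376.18 m.

ΔU = 376.2 m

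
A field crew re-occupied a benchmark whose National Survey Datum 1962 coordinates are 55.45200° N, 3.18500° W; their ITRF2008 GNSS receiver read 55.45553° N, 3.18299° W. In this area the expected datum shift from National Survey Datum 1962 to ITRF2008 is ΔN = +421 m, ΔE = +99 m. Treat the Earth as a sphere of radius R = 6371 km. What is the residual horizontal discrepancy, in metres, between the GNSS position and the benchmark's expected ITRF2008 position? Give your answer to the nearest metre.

40 m

Observed coordinate differences: Δφ = +0.00353°, Δλ = +0.00201°.
Converting to metres (1° lat = 111195 m, cos φ = 0.567096): observed ΔN = 392.5 m, observed ΔE = 126.7 m.
Subtracting the expected shift leaves a residual of 392.5 − (421) = -28.5 m north and 126.7 − (99) = 27.7 m east.
Residual distance = √((-28.5)² + 27.7²) = 39.8 m.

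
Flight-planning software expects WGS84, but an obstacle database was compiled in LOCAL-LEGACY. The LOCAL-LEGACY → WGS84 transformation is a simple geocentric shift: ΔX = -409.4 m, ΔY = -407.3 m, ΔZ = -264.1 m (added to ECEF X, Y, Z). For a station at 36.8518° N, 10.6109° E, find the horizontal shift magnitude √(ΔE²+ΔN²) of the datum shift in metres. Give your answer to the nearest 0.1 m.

333.5 m

At φ = 36.8518°, λ = 10.6109°: sin φ = 0.599747, cos φ = 0.800189, sin λ = 0.184138, cos λ = 0.982900.
ΔE = −sin λ·ΔX + cos λ·ΔY = −(0.184138)·(-409.4) + (0.982900)·(-407.3) = -324.95 m.
ΔN = −sin φ cos λ·ΔX − sin φ sin λ·ΔY + cos φ·ΔZ = −(0.599747)(0.982900)(-409.4) − (0.599747)(0.184138)(-407.3) + (0.800189)(-264.1) = 74.99 m.
Horizontal magnitude = √(ΔE² + ΔN²) = √((-324.95)² + 74.99²) = 333.49 m.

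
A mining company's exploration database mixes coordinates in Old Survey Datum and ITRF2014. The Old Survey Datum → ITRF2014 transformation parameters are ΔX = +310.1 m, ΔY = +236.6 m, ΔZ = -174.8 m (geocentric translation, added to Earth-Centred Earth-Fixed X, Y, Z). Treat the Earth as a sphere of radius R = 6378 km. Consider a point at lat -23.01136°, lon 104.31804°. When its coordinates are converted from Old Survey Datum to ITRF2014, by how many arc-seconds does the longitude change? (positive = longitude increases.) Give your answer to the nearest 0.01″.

Δλ = -12.61″

sin φ = -0.390914, cos φ = 0.920427, sin λ = 0.968938, cos λ = -0.247304.
East component: ΔE = −sin λ·ΔX + cos λ·ΔY = −(0.968938)(310.1) + (-0.247304)(236.6) = -358.98 m.
1° of latitude spans πR/180 = 111317 m; at latitude φ, 1° of longitude spans that × cos φ = 102459.3 m, so Δλ = -358.98 / 102459.3 × 3600 = -12.613″.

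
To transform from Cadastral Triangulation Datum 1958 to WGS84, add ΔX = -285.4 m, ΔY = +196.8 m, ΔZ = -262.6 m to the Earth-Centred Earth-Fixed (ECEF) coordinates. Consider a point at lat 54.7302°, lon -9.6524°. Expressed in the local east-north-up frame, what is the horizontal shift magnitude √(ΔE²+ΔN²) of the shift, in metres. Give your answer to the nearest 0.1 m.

180.0 m

At φ = 54.7302°, λ = -9.6524°: sin φ = 0.816442, cos φ = 0.577427, sin λ = -0.167670, cos λ = 0.985843.
ΔE = −sin λ·ΔX + cos λ·ΔY = −(-0.167670)·(-285.4) + (0.985843)·(196.8) = 146.16 m.
ΔN = −sin φ cos λ·ΔX − sin φ sin λ·ΔY + cos φ·ΔZ = −(0.816442)(0.985843)(-285.4) − (0.816442)(-0.167670)(196.8) + (0.577427)(-262.6) = 105.02 m.
Horizontal magnitude = √(ΔE² + ΔN²) = √(146.16² + 105.02²) = 179.98 m.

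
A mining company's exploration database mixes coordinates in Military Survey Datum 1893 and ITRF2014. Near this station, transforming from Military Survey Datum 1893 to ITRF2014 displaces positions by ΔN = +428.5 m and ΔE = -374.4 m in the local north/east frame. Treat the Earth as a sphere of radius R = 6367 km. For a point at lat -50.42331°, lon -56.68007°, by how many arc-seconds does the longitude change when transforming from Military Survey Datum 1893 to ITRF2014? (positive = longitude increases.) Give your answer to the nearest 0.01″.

At latitude -50.42331°, cos φ = 0.637110.
One radian of longitude at latitude φ spans R cos φ, so Δλ = ΔE / (R cos φ) = -374.4 / (6367000 × 0.637110) = -9.2297e-05 rad = -19.038″.

Δλ = -19.04″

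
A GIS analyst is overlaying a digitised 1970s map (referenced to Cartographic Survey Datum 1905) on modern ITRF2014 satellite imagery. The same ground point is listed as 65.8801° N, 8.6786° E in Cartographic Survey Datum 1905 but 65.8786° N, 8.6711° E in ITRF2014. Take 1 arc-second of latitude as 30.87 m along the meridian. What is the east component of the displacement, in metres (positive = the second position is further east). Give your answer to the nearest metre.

ΔE = -341 m

Δφ = 65.8786° − 65.8801° = -0.0015°; Δλ = 8.6711° − 8.6786° = -0.0075°.
1° of latitude = 3600 × 30.87 = 111132 m.
ΔN = Δφ × 111132 = -166.7 m; ΔE = Δλ × 111132 × cos(65.8801°) = -0.0075 × 111132 × 0.408647 = -340.6 m.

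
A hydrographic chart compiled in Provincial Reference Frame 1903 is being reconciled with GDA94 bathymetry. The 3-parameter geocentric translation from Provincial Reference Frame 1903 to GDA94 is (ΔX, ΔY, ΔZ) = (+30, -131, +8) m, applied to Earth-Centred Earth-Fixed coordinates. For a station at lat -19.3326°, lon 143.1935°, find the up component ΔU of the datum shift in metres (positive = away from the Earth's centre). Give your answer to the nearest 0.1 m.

ΔU = -99.4 m

At φ = -19.3326°, λ = 143.1935°: sin φ = -0.331051, cos φ = 0.943613, sin λ = 0.599114, cos λ = -0.800663.
ΔU = cos φ cos λ·ΔX + cos φ sin λ·ΔY + sin φ·ΔZ = (0.943613)(-0.800663)(30) + (0.943613)(0.599114)(-131) + (-0.331051)(8) = -99.37 m.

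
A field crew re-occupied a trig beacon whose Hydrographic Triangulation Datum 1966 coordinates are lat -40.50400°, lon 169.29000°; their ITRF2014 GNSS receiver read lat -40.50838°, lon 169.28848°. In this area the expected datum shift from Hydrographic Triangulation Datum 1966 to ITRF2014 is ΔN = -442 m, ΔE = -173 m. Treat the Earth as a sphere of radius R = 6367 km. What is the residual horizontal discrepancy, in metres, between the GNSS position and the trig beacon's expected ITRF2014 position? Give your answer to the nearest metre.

Observed coordinate differences: Δφ = -0.00438°, Δλ = -0.00152°.
Converting to metres (1° lat = 111125 m, cos φ = 0.760361): observed ΔN = -486.7 m, observed ΔE = -128.4 m.
Subtracting the expected shift leaves a residual of -486.7 − (-442) = -44.7 m north and -128.4 − (-173) = 44.6 m east.
Residual distance = √((-44.7)² + 44.6²) = 63.1 m.

63 m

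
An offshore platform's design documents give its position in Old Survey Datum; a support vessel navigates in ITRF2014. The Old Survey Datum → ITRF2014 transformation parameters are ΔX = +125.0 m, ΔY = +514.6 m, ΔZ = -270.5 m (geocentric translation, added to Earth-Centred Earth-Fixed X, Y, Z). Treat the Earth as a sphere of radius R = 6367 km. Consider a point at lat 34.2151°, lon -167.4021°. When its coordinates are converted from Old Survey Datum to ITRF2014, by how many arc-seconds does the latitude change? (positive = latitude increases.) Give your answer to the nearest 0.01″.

Δφ = -2.98″

sin φ = 0.562301, cos φ = 0.826932, sin λ = -0.218107, cos λ = -0.975925.
North component: ΔN = −sin φ cos λ·ΔX − sin φ sin λ·ΔY + cos φ·ΔZ = −(0.562301)(-0.975925)(125.0) − (0.562301)(-0.218107)(514.6) + (0.826932)(-270.5) = -91.98 m.
1° of latitude spans πR/180 = 111125 m, so Δφ = -91.98 / 111125 × 3600 = -2.980″.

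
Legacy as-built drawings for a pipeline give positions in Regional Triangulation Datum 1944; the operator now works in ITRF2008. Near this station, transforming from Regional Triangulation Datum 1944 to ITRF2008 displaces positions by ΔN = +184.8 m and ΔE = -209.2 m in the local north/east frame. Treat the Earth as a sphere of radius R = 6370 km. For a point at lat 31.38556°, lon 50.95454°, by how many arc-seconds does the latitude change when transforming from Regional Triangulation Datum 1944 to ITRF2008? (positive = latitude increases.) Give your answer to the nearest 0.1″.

On a sphere of radius R, 1 rad of latitude = R, so Δφ = ΔN / R = 184.8 / 6370000 = 2.9011e-05 rad = 5.984″.

Δφ = 6.0″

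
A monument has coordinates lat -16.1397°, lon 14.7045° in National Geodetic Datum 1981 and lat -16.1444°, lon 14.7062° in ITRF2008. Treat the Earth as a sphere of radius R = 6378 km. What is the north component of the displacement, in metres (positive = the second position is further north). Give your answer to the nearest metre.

Δφ = -16.1444° − -16.1397° = -0.0047°; Δλ = 14.7062° − 14.7045° = +0.0017°.
1° along a meridian = πR/180 = 111317 m.
ΔN = Δφ × 111317 = -523.2 m; ΔE = Δλ × 111317 × cos(-16.1397°) = +0.0017 × 111317 × 0.960587 = 181.8 m.

ΔN = -523 m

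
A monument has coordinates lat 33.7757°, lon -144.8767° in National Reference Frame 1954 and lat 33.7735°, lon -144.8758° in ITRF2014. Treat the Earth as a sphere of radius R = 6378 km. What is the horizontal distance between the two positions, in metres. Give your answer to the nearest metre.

Δφ = 33.7735° − 33.7757° = -0.0022°; Δλ = -144.8758° − -144.8767° = +0.0009°.
1° along a meridian = πR/180 = 111317 m.
ΔN = Δφ × 111317 = -244.9 m; ΔE = Δλ × 111317 × cos(33.7757°) = +0.0009 × 111317 × 0.831220 = 83.3 m.
Distance = √(ΔE² + ΔN²) = √(83.3² + (-244.9)²) = 258.7 m.

259 m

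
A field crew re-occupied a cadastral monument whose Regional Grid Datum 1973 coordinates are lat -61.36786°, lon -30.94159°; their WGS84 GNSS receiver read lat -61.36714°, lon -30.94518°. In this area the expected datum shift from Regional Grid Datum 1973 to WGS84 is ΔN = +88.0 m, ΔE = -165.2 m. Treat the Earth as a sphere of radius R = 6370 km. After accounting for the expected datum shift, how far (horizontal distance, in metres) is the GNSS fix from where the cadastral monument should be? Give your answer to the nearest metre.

Observed coordinate differences: Δφ = +0.00072°, Δλ = -0.00359°.
Converting to metres (1° lat = 111177 m, cos φ = 0.479184): observed ΔN = 80.0 m, observed ΔE = -191.3 m.
Subtracting the expected shift leaves a residual of 80.0 − (88.0) = -8.0 m north and -191.3 − (-165.2) = -26.1 m east.
Residual distance = √((-8.0)² + (-26.1)²) = 27.2 m.

27 m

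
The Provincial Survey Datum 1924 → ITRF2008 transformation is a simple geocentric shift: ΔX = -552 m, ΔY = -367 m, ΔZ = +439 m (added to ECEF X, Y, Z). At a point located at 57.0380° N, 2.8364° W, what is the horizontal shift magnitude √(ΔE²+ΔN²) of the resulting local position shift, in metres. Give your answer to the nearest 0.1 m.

The local east axis at (φ, λ) is (−sin λ, cos λ, 0), so ΔE = −sin(-2.8364°)·(-552) + cos(-2.8364°)·(-367) = -393.87 m.
The local north axis is (−sin φ cos λ, −sin φ sin λ, cos φ), giving ΔN = 462.578 − 15.237 + 238.852 = 686.19 m.
Horizontal magnitude = √(ΔE² + ΔN²) = √((-393.87)² + 686.19²) = 791.20 m.

791.2 m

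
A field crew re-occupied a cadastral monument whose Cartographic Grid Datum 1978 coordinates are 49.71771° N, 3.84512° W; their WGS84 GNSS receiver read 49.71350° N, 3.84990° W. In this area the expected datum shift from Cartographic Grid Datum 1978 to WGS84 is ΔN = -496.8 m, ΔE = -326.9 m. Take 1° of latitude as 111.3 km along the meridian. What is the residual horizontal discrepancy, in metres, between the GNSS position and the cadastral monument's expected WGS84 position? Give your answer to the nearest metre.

33 m

Observed coordinate differences: Δφ = -0.00421°, Δλ = -0.00478°.
Converting to metres (1° lat = 111300 m, cos φ = 0.646554): observed ΔN = -468.6 m, observed ΔE = -344.0 m.
Subtracting the expected shift leaves a residual of -468.6 − (-496.8) = 28.2 m north and -344.0 − (-326.9) = -17.1 m east.
Residual distance = √(28.2² + (-17.1)²) = 33.0 m.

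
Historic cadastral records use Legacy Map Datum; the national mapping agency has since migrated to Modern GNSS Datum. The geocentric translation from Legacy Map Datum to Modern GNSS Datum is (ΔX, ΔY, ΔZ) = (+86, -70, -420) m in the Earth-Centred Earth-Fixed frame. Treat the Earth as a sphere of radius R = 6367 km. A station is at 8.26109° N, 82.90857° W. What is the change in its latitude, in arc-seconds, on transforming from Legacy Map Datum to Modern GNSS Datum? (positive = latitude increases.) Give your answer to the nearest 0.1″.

Δφ = -13.8″

sin φ = 0.143684, cos φ = 0.989624, sin λ = -0.992350, cos λ = 0.123453.
North component: ΔN = −sin φ cos λ·ΔX − sin φ sin λ·ΔY + cos φ·ΔZ = −(0.143684)(0.123453)(86) − (0.143684)(-0.992350)(-70) + (0.989624)(-420) = -427.15 m.
1° of latitude spans πR/180 = 111125 m, so Δφ = -427.15 / 111125 × 3600 = -13.838″.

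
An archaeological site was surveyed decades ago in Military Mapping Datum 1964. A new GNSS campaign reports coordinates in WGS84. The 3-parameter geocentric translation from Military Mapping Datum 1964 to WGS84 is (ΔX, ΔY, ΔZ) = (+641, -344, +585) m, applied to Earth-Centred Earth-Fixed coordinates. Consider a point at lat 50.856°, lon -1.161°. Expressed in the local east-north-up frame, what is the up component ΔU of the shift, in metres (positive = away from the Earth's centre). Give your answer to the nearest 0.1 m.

ΔU = 862.7 m

The local up (radial) axis is (cos φ cos λ, cos φ sin λ, sin φ), giving ΔU = 404.562 + 4.400 + 453.704 = 862.67 m.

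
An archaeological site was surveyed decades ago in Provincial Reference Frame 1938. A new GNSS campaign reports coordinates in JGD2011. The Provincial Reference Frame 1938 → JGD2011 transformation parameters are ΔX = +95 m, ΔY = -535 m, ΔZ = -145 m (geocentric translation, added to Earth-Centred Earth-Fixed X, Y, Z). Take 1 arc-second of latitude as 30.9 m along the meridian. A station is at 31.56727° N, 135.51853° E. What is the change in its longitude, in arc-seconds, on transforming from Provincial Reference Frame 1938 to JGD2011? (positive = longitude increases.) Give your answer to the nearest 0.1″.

sin φ = 0.523499, cos φ = 0.852026, sin λ = 0.700679, cos λ = -0.713477.
East component: ΔE = −sin λ·ΔX + cos λ·ΔY = −(0.700679)(95) + (-0.713477)(-535) = 315.15 m.
1° of latitude spans 3600 × 30.90 = 111240 m; at latitude φ, 1° of longitude spans that × cos φ = 94779.4 m, so Δλ = 315.15 / 94779.4 × 3600 = 11.970″.

Δλ = 12.0″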